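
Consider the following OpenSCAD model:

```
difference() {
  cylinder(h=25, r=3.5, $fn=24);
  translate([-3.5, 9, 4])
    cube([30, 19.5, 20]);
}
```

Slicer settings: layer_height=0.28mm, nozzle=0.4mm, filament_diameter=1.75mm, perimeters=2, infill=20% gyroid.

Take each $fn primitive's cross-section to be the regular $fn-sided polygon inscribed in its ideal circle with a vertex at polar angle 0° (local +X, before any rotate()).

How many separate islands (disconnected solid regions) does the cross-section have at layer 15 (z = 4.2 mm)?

1

At z = 4.2 mm: the r=3.5 cylinder contributes a regular 24-gon of circumradius 3.5; the cube at (-3.5, 9) is present — its section is the full 30×19.5 rectangle; After the difference (first − rest): starting from the r=3.5 cylinder, the 30×19.5 cube at (-3.5, 9) misses the remaining region (no effect) — 1 connected region. Overall, the cross-section is a single solid region. Island count = 1.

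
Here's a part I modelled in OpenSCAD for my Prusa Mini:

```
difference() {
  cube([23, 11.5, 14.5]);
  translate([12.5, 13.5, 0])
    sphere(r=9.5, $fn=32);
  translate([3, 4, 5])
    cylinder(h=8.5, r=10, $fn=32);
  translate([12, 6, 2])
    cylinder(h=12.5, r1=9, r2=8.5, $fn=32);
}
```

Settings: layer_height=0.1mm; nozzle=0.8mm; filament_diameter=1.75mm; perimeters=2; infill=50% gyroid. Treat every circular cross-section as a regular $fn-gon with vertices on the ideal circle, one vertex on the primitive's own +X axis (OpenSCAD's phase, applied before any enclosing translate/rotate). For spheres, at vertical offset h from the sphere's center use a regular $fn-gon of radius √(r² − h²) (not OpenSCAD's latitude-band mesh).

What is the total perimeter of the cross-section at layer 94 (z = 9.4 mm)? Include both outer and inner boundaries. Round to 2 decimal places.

At z = 9.4 mm: the cube is present — its section is the full 23×11.5 rectangle (perimeter 69.00 mm); the r=9.5 sphere at (12.5, 13.5) slices to a regular 32-gon of circumradius 1.375 (√(r²−h²) with h=9.4 from center) (perimeter = 2·32·1.375·sin(180°/32) = 8.62 mm); the r=10 cylinder at (3, 4) gives a regular 32-gon of circumradius 10 (constant along its height) (perimeter = 2·32·10.000·sin(180°/32) = 62.73 mm); the cone at (12, 6) (r1=9→r2=8.5) has section circumradius 8.704 here — a regular 32-gon (perimeter = 2·32·8.704·sin(180°/32) = 54.60 mm); Taking the first minus the rest: starting from the 23×11.5 cube, the r=9.5 sphere at (12.5, 13.5) misses the remaining region (no effect); the r=10 cylinder at (3, 4) partially overlaps it — only the 140.22 mm² overlap (of its 312.14 mm²) is removed, clipping the outline; the cone at (12, 6) partially overlaps it — only the 89.62 mm² overlap (of its 236.48 mm²) is removed, clipping the outline — boundary = 33.13 mm. Overall, the cross-section is a single solid region. Total boundary length (outer) = 33.13 mm.

33.13 mm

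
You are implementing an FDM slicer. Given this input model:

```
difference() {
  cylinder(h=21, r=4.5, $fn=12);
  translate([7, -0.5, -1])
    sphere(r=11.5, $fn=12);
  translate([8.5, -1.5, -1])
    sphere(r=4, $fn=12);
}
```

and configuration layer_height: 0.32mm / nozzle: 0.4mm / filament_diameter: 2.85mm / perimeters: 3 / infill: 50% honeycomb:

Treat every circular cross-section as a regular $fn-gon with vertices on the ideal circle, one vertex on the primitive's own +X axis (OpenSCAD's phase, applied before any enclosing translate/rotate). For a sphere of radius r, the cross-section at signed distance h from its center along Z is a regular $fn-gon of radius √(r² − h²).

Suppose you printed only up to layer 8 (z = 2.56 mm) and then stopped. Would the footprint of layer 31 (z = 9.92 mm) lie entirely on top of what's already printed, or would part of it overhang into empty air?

Compare the two slices. At z = 2.56: the r=4.5 cylinder gives a regular 12-gon of circumradius 4.5 (constant along its height) (area = (12/2)·4.500²·sin(360°/12) = 60.75 mm²); the sphere at (7, -0.5): section is a regular 12-gon, circumradius = √(r²−h²) = √(11.5²−3.56²) = 10.935 (area = (12/2)·10.935²·sin(360°/12) = 358.73 mm²); the r=4 sphere at (8.5, -1.5) contributes a regular 12-gon of circumradius √(4²−3.56²) = 1.824 (area = (12/2)·1.824²·sin(360°/12) = 9.98 mm²); Subtracting the remaining from the first: starting from the r=4.5 cylinder (60.75 mm²), the r=11.5 sphere at (7, -0.5) partially overlaps it — only the 57.68 mm² overlap (of its 358.73 mm²) is removed, clipping the outline; the r=4 sphere at (8.5, -1.5) misses the remaining region (no effect) — area = 3.07 mm². At z = 9.92: the cylinder: section is a regular 12-gon, circumradius r=4.5 (area = (12/2)·4.500²·sin(360°/12) = 60.75 mm²); the r=11.5 sphere at (7, -0.5) slices to a regular 12-gon of circumradius 3.606 (√(r²−h²) with h=10.92 from center) (area = (12/2)·3.606²·sin(360°/12) = 39.01 mm²); the sphere at (8.5, -1.5) does not reach this height (|z−center|=10.920 > r=4); After the difference (first − rest): starting from the r=4.5 cylinder (60.75 mm²), the r=11.5 sphere at (7, -0.5) partially overlaps it — only the 2.21 mm² overlap (of its 39.01 mm²) is removed, clipping the outline — area = 58.54 mm². Checking containment: at z = 9.92 the cross-section extends beyond the z = 2.56 cross-section by about 55.47 mm².

part overhangs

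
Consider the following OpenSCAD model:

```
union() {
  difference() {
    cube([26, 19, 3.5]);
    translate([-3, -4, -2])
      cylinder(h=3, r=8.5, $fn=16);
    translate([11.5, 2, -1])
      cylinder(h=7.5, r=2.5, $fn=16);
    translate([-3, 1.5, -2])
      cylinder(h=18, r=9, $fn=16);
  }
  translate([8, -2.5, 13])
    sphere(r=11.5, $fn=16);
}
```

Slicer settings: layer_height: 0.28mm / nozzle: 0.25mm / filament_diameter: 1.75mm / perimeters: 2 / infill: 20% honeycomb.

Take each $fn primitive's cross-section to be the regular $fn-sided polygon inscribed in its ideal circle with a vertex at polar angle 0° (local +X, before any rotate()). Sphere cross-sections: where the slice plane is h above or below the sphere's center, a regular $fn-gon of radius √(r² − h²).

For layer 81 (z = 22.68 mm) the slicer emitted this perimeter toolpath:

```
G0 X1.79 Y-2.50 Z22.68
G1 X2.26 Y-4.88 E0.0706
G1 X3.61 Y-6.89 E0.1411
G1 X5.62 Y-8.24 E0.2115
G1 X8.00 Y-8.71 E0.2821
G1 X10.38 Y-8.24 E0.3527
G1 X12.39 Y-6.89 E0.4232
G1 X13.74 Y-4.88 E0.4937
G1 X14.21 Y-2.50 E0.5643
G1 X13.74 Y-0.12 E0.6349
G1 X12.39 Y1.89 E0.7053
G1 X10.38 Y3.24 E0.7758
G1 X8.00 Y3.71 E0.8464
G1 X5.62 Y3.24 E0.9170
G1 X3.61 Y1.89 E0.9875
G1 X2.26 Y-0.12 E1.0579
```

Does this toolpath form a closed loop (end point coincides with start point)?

Start point (G0): (1.79, -2.50). End point (last G1): the path does not return to the start — open.

no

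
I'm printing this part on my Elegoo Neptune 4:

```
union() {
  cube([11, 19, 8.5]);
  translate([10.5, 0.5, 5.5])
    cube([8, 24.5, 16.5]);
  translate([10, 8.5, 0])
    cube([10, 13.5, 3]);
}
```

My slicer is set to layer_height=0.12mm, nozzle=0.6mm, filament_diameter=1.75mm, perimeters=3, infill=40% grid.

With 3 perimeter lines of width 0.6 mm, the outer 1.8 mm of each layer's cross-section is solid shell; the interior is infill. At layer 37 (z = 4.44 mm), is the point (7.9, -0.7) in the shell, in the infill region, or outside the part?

outside

At z = 4.44 mm: the cube (footprint 11×19) is included at this height; the cube at (10.5, 0.5) is absent (z outside [5.5, 22]); the cube at (10, 8.5) is not intersected at this z (z outside [0, 3]); Taking the union: only the 11×19 cube is present, so the union is just that shape — 1 connected region. Overall, the cross-section is a single solid region. The nearest boundary edge runs (0.00, 0.00)→(11.00, 0.00); distance from the point to it = 0.70 mm. The point is not inside any of the regions above, so it lies outside the cross-section (0.70 mm from the nearest boundary).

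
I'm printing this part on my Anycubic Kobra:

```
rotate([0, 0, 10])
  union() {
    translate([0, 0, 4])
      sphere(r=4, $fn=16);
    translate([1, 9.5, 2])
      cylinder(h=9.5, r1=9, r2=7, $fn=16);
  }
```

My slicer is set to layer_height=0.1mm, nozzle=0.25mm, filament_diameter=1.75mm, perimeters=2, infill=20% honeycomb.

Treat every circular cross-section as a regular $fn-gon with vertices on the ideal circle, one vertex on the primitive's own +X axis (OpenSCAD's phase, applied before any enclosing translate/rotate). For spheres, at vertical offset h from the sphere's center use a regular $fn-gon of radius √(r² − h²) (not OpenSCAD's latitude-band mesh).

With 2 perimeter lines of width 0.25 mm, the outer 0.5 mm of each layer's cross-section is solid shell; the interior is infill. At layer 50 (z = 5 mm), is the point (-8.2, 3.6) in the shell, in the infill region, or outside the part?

outside

At z = 5 mm: the sphere: section is a regular 16-gon, circumradius = √(r²−h²) = √(4²−1²) = 3.873; the cone at (1, 9.5) (r1=9→r2=7) has section circumradius 8.368 here — a regular 16-gon; Merging all regions: the regions partially overlap (shared area 11.58 mm²), so overlapping operands fuse into one piece — 1 connected region; (rotated 10° about Z; rotation is an isometry so areas/perimeters/island counts are preserved). Overall, the cross-section is a single solid region. Undo the 10° rotation: the query point maps to (-7.450, 4.969) in the un-rotated model frame. The nearest boundary edge runs (-4.92, 3.58)→(-6.73, 6.30); distance from the point to it = 1.34 mm. The point is not inside any of the regions above, so it lies outside the cross-section (1.34 mm from the nearest boundary).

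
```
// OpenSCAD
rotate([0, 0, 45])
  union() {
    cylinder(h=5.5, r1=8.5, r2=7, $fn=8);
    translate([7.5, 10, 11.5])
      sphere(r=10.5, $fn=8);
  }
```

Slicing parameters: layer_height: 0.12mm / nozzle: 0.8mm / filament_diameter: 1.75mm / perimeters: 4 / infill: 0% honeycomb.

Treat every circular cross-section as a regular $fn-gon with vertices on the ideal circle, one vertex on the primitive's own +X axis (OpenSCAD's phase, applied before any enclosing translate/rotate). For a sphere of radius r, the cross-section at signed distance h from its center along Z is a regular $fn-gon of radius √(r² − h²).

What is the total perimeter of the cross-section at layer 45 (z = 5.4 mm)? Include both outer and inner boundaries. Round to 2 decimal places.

78.64 mm

At z = 5.4 mm: the cone: at t=0.982 of its height the radius interpolates to r₁+(r₂−r₁)t = 7.027, giving a regular 8-gon of that circumradius (perimeter = 2·8·7.027·sin(180°/8) = 43.03 mm); the r=10.5 sphere at (7.5, 10) contributes a regular 8-gon of circumradius √(10.5²−6.1²) = 8.546 (perimeter = 2·8·8.546·sin(180°/8) = 52.33 mm); Combining (union): the regions partially overlap (shared area 11.71 mm²), so the edge portions inside another operand are dropped and the merged outline is re-measured after clipping — boundary = 78.64 mm; (rotated 45° about Z; rotation is an isometry so areas/perimeters/island counts are preserved). Overall, the cross-section is a single solid region. Total boundary length (outer) = 78.64 mm.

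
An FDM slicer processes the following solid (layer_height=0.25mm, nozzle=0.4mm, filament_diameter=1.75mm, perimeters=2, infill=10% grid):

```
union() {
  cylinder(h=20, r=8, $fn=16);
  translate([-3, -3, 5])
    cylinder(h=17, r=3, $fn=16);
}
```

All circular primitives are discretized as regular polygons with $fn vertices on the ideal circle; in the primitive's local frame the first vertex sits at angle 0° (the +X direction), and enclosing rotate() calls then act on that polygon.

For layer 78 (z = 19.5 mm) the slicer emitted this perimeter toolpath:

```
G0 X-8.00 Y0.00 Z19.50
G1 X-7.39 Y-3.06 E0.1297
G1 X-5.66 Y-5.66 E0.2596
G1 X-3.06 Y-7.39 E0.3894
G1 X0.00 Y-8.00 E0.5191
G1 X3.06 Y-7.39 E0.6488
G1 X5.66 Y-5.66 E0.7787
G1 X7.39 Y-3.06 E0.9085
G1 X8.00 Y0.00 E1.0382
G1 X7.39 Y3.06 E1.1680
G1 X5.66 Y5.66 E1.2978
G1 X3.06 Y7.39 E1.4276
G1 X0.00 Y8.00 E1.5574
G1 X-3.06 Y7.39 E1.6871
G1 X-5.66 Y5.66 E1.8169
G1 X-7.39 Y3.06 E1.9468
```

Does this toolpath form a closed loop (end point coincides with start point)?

Start point (G0): (-8.00, 0.00). End point (last G1): the path does not return to the start — open.

no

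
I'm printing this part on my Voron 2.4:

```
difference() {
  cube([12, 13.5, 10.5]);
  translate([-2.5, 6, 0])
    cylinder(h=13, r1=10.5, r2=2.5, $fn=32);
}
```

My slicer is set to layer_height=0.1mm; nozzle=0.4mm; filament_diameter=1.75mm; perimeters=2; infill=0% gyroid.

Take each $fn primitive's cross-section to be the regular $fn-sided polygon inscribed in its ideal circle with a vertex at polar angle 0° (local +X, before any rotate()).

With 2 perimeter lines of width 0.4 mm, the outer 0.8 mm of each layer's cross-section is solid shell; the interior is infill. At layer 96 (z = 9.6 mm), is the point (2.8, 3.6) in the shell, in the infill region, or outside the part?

At z = 9.6 mm: the 12×13.5 cube contributes its full rectangle; the cone at (-2.5, 6): at t=0.738 of its height the radius interpolates to r₁+(r₂−r₁)t = 4.592, giving a regular 32-gon of that circumradius; Subtracting the remaining from the first: starting from the 12×13.5 cube, the cone at (-2.5, 6) partially overlaps it — only the 11.22 mm² overlap (of its 65.83 mm²) is removed, clipping the outline — 1 connected region. Overall, the cross-section is a single solid region. The nearest boundary edge runs (1.32, 3.45)→(1.74, 4.24); distance from the point to it = 1.24 mm. The point is inside the cross-section and 1.24 mm from the nearest boundary — more than the 0.8 mm shell width (2 × 0.4), so it's in the infill interior.

infill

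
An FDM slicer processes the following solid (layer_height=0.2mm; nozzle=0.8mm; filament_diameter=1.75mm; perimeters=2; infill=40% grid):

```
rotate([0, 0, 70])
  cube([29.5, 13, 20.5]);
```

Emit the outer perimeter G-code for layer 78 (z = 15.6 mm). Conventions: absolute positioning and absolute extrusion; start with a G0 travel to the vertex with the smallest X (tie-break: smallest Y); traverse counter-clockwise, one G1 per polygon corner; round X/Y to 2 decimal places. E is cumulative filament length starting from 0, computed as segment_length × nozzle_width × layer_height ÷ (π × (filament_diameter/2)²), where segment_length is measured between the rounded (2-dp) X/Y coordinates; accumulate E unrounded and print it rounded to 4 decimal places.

At z = 15.6 mm: the cube is present — its section is the full 29.5×13 rectangle; (rotated 70° about Z; rotation is an isometry so areas/perimeters/island counts are preserved). The outline is a single polygon with 4 vertices. Extrusion per mm of travel: 0.8 × 0.2 / (π × 0.875²) = 0.066520. Accumulating E over each segment gives final E = 5.6548.

G0 X-12.22 Y4.45 Z15.60
G1 X0.00 Y0.00 E0.8651
G1 X10.09 Y27.72 E2.8274
G1 X-2.13 Y32.17 E3.6925
G1 X-12.22 Y4.45 E5.6548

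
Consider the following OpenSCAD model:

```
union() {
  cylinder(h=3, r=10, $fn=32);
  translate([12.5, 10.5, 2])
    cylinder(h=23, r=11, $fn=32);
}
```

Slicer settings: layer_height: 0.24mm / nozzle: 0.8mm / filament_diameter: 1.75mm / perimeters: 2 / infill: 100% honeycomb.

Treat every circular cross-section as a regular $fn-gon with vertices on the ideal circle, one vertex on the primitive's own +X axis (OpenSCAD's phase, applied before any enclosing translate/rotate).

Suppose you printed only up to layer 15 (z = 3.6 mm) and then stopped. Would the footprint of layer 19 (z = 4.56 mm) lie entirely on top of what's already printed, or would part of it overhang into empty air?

entirely on top

Compare the two slices. At z = 3.6: the cylinder does not reach this height (z outside [0, 3]); the r=11 cylinder at (12.5, 10.5) gives a regular 32-gon of circumradius 11 (constant along its height) (area = (32/2)·11.000²·sin(360°/32) = 377.69 mm²); Combining (union): only the r=11 cylinder at (12.5, 10.5) is present, so the union is just that shape — area = 377.69 mm². At z = 4.56: the cylinder does not reach this height (z outside [0, 3]); the cylinder at (12.5, 10.5): section is a regular 32-gon, circumradius r=11 (area = (32/2)·11.000²·sin(360°/32) = 377.69 mm²); Merging all regions: only the r=11 cylinder at (12.5, 10.5) is present, so the union is just that shape — area = 377.69 mm². Checking containment: the cross-section at z = 4.56 is a subset of the cross-section at z = 3.6.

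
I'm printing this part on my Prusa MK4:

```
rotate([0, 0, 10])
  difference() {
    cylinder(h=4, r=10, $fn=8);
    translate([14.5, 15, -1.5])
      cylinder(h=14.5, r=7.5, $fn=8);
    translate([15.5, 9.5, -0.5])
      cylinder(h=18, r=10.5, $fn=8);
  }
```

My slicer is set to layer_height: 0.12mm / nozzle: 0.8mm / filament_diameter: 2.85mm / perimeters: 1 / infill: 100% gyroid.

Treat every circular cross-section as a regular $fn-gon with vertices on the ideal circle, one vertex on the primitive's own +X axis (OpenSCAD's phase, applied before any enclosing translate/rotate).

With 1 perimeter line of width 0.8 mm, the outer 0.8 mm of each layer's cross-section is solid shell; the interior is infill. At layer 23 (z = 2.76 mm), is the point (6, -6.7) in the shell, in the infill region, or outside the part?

At z = 2.76 mm: the r=10 cylinder contributes a regular 8-gon of circumradius 10; the cylinder at (14.5, 15): section is a regular 8-gon, circumradius r=7.5; the cylinder at (15.5, 9.5): section is a regular 8-gon, circumradius r=10.5; Taking the first minus the rest: starting from the r=10 cylinder, the r=7.5 cylinder at (14.5, 15) misses the remaining region (no effect); the r=10.5 cylinder at (15.5, 9.5) partially overlaps it — only the 5.89 mm² overlap (of its 311.83 mm²) is removed, clipping the outline — 1 connected region; (whole slice rotated 10° about Z — lengths, areas and connectivity unchanged). Overall, the cross-section is a single solid region. Undo the 10° rotation: the query point maps to (4.745, -7.640) in the un-rotated model frame. The nearest boundary edge runs (7.07, -7.07)→(-0.00, -10.00); distance from the point to it = 0.36 mm. The point is inside the cross-section, 0.36 mm from the nearest boundary — within the 0.8 mm shell band (1 × 0.8).

shell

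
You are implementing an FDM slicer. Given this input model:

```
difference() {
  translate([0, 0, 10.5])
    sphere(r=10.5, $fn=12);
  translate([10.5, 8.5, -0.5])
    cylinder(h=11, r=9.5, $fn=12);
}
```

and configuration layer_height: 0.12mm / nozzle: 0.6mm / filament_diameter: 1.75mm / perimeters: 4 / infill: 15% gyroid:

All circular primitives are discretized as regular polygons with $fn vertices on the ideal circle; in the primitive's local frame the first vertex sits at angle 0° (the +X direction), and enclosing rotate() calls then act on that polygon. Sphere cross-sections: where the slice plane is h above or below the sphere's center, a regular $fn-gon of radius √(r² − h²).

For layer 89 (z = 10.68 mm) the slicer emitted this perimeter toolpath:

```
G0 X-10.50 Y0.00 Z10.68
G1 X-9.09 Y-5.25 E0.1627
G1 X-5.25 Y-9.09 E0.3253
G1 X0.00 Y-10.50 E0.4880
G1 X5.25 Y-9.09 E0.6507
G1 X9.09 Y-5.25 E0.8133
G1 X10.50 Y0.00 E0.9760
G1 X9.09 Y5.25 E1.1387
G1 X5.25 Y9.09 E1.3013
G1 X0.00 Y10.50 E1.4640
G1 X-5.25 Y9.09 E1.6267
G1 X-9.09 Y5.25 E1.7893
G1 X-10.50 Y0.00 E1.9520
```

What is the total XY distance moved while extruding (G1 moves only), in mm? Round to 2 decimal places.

65.21 mm

Sum the Euclidean lengths of each G1 segment: total = 65.21 mm.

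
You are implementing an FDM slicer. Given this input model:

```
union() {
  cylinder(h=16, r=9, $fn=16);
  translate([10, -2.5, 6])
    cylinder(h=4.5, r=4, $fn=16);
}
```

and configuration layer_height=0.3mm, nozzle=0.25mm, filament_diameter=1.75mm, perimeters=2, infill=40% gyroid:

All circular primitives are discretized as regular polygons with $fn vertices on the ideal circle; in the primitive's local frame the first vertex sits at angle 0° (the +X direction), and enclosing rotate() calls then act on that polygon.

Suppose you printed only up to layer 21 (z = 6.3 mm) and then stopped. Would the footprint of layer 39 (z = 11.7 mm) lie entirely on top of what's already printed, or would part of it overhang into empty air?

Compare the two slices. At z = 6.3: the r=9 cylinder contributes a regular 16-gon of circumradius 9 (area = (16/2)·9.000²·sin(360°/16) = 247.98 mm²); the r=4 cylinder at (10, -2.5) gives a regular 16-gon of circumradius 4 (constant along its height) (area = (16/2)·4.000²·sin(360°/16) = 48.98 mm²); Combining (union): the regions partially overlap — summed areas 296.96 mm² minus the doubly-counted overlap 11.83 mm² gives 285.14 mm² — area = 285.14 mm². At z = 11.7: the cylinder: section is a regular 16-gon, circumradius r=9 (area = (16/2)·9.000²·sin(360°/16) = 247.98 mm²); the cylinder at (10, -2.5) is absent (z outside [6, 10.5]); Taking the union: only the r=9 cylinder is present, so the union is just that shape — area = 247.98 mm². Checking containment: the cross-section at z = 11.7 is a subset of the cross-section at z = 6.3.

entirely on top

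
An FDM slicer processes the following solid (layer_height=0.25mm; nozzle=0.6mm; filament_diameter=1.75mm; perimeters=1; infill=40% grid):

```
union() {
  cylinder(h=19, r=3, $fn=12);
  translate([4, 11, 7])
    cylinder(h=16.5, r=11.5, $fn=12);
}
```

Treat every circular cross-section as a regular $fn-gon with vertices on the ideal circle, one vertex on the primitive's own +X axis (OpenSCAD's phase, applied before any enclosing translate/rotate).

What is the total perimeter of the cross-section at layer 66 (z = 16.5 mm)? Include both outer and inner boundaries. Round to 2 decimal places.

76.57 mm

At z = 16.5 mm: the cylinder: section is a regular 12-gon, circumradius r=3 (perimeter = 2·12·3.000·sin(180°/12) = 18.63 mm); the r=11.5 cylinder at (4, 11) contributes a regular 12-gon of circumradius 11.5 (perimeter = 2·12·11.500·sin(180°/12) = 71.43 mm); Taking the union: the regions partially overlap (shared area 10.07 mm²), so the edge portions inside another operand are dropped and the merged outline is re-measured after clipping — boundary = 76.57 mm. Overall, the cross-section is a single solid region. Total boundary length (outer) = 76.57 mm.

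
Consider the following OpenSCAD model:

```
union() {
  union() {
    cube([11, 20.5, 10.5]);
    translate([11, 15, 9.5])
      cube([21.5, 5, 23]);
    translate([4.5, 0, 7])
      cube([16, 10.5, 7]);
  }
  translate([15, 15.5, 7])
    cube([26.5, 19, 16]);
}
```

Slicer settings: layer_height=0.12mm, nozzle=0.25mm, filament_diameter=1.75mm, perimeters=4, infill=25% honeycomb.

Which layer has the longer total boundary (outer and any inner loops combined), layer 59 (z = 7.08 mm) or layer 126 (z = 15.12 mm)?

layer 59 (z = 7.08 mm)

Layer 59 (z = 7.08): the cube is present — its section is the full 11×20.5 rectangle (perimeter 63.00 mm); the cube at (11, 15) does not reach this height (z outside [9.5, 32.5]); the cube at (4.5, 0) (footprint 16×10.5) is included at this height (perimeter 53.00 mm); Merging all regions: the regions partially overlap (shared area 68.25 mm²), so the edge portions inside another operand are dropped and the merged outline is re-measured after clipping — boundary = 82.00 mm; the cube at (15, 15.5) (footprint 26.5×19) is included at this height (perimeter 91.00 mm); Combining (union): the 2 present regions are separate (no shared area or edge), so areas and boundary lengths simply add and each stays a separate island — boundary = 173.00 mm. So its perimeter = 173.00 mm. Layer 126 (z = 15.12): the cube does not reach this height (z outside [0, 10.5]); the cube at (11, 15) is present — its section is the full 21.5×5 rectangle (perimeter 53.00 mm); the cube at (4.5, 0) does not reach this height (z outside [7, 14]); Merging all regions: only the 21.5×5 cube at (11, 15) is present, so the union is just that shape — boundary = 53.00 mm; the cube at (15, 15.5) (footprint 26.5×19) is included at this height (perimeter 91.00 mm); Taking the union: the regions partially overlap (shared area 78.75 mm²), so the edge portions inside another operand are dropped and the merged outline is re-measured after clipping — boundary = 100.00 mm. So its perimeter = 100.00 mm. Layer 59 is larger (173.00 vs 100.00 mm).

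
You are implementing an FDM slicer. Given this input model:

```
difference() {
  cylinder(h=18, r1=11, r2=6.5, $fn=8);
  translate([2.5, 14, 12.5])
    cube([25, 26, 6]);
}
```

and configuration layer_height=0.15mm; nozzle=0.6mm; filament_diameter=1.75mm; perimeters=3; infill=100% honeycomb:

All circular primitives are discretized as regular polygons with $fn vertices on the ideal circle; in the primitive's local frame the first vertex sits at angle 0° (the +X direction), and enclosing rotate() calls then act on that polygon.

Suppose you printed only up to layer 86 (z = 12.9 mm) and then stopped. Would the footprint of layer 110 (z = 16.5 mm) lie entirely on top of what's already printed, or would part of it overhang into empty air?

entirely on top

Compare the two slices. At z = 12.9: the cone (r1=11→r2=6.5) has section circumradius 7.775 here — a regular 8-gon (area = (8/2)·7.775²·sin(360°/8) = 170.98 mm²); the cube at (2.5, 14) is present — its section is the full 25×26 rectangle (area 650.00 mm²); After the difference (first − rest): starting from the cone (170.98 mm²), the 25×26 cube at (2.5, 14) misses the remaining region (no effect) — area = 170.98 mm². At z = 16.5: the cone (r1=11→r2=6.5) has section circumradius 6.875 here — a regular 8-gon (area = (8/2)·6.875²·sin(360°/8) = 133.69 mm²); the 25×26 cube at (2.5, 14) contributes its full rectangle (area 650.00 mm²); Subtracting the remaining from the first: starting from the cone (133.69 mm²), the 25×26 cube at (2.5, 14) misses the remaining region (no effect) — area = 133.69 mm². Checking containment: the cross-section at z = 16.5 is a subset of the cross-section at z = 12.9.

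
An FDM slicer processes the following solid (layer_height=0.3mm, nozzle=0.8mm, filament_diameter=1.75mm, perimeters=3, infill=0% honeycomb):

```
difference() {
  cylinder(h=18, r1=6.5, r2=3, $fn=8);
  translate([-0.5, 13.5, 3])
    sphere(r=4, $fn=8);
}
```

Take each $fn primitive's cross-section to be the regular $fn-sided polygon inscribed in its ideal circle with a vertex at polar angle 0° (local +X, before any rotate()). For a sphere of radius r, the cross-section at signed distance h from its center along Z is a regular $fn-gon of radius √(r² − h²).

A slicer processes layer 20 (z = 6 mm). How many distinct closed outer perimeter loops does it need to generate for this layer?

At z = 6 mm: the cone contributes a regular 8-gon of circumradius 5.333 (interpolated between r1=6.5 and r2=3 at t=0.333); the r=4 sphere at (-0.5, 13.5) contributes a regular 8-gon of circumradius √(4²−3²) = 2.646; Subtracting the remaining from the first: starting from the cone, the r=4 sphere at (-0.5, 13.5) misses the remaining region (no effect) — 1 connected region. The result has 1 disconnected region.

1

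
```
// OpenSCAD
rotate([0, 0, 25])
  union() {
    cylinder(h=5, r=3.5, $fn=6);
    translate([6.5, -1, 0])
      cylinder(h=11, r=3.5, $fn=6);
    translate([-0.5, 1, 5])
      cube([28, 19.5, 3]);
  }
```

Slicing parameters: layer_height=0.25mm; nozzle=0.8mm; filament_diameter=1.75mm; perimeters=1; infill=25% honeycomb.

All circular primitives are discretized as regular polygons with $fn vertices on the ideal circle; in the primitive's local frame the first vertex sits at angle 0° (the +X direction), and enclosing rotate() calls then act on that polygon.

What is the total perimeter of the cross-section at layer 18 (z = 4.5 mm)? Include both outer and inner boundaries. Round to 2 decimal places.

42.00 mm

At z = 4.5 mm: the cylinder: section is a regular 6-gon, circumradius r=3.5 (perimeter = 2·6·3.500·sin(180°/6) = 21.00 mm); the r=3.5 cylinder at (6.5, -1) contributes a regular 6-gon of circumradius 3.5 (perimeter = 2·6·3.500·sin(180°/6) = 21.00 mm); the cube at (-0.5, 1) is not intersected at this z (z outside [5, 8]); Merging all regions: the 2 present regions are separate (no shared area or edge), so areas and boundary lengths simply add and each stays a separate island — boundary = 42.00 mm; (whole slice rotated 25° about Z — lengths, areas and connectivity unchanged). Overall, the cross-section has 2 separate islands. Total boundary length (outer) = 42.00 mm.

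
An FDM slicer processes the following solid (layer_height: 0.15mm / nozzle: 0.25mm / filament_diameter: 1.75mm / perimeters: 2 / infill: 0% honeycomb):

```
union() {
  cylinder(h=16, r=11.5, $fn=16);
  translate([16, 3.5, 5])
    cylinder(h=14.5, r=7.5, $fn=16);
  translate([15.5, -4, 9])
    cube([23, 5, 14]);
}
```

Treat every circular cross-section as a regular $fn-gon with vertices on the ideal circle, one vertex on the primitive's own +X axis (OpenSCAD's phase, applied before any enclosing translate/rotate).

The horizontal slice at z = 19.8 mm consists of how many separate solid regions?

1

At z = 19.8 mm: the cylinder does not reach this height (z outside [0, 16]); the cylinder at (16, 3.5) is not intersected at this z (z outside [5, 19.5]); the cube at (15.5, -4) is present — its section is the full 23×5 rectangle; Combining (union): only the 23×5 cube at (15.5, -4) is present, so the union is just that shape — 1 connected region. The result has 1 disconnected region.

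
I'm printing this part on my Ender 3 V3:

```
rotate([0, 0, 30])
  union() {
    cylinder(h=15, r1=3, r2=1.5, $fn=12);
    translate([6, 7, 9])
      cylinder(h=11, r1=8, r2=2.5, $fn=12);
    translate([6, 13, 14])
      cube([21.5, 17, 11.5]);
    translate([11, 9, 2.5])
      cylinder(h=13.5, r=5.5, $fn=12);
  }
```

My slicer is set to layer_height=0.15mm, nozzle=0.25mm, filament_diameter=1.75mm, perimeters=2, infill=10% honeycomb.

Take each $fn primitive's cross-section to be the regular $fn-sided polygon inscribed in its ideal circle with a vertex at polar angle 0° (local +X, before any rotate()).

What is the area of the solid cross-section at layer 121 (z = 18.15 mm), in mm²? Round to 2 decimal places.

400.69 mm²

At z = 18.15 mm: the cone is not intersected at this z (z outside [0, 15]); the cone at (6, 7): at t=0.832 of its height the radius interpolates to r₁+(r₂−r₁)t = 3.425, giving a regular 12-gon of that circumradius (area = (12/2)·3.425²·sin(360°/12) = 35.19 mm²); the 21.5×17 cube at (6, 13) contributes its full rectangle (area 365.50 mm²); the cylinder at (11, 9) does not reach this height (z outside [2.5, 16]); Combining (union): the 2 present regions are separate (no shared area or edge), so areas and boundary lengths simply add and each stays a separate island — area = 400.69 mm²; (rotated 30° about Z; rotation is an isometry so areas/perimeters/island counts are preserved). Overall, the cross-section has 2 separate islands. Net area = 400.69 mm².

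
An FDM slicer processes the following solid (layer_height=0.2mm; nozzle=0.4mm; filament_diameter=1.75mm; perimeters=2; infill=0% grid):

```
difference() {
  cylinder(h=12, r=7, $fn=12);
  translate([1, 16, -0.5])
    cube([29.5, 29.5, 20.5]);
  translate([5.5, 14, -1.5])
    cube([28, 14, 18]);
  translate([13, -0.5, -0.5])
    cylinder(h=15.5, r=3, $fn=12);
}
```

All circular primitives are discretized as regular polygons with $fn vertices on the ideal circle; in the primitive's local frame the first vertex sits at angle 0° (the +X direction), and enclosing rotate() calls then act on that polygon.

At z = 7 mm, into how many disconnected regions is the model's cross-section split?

At z = 7 mm: the r=7 cylinder gives a regular 12-gon of circumradius 7 (constant along its height); the cube at (1, 16) is present — its section is the full 29.5×29.5 rectangle; the 28×14 cube at (5.5, 14) contributes its full rectangle; the r=3 cylinder at (13, -0.5) contributes a regular 12-gon of circumradius 3; After the difference (first − rest): starting from the r=7 cylinder, the 29.5×29.5 cube at (1, 16) misses the remaining region (no effect); the 28×14 cube at (5.5, 14) misses the remaining region (no effect); the r=3 cylinder at (13, -0.5) misses the remaining region (no effect) — 1 connected region. The result has 1 disconnected region.

1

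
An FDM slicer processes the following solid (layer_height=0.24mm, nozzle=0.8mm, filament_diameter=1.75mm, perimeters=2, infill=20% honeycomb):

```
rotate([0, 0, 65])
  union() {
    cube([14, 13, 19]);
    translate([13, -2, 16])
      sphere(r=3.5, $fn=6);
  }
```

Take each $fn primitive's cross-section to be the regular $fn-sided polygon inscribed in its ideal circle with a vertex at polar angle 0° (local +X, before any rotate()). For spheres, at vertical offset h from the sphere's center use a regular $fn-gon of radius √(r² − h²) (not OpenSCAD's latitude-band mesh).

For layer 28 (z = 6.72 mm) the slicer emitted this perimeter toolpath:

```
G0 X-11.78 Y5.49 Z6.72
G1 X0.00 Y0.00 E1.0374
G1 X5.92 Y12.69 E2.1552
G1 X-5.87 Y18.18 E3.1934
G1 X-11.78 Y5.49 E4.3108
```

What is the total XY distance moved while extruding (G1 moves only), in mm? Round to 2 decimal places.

54.00 mm

Sum the Euclidean lengths of each G1 segment: total = 54.00 mm.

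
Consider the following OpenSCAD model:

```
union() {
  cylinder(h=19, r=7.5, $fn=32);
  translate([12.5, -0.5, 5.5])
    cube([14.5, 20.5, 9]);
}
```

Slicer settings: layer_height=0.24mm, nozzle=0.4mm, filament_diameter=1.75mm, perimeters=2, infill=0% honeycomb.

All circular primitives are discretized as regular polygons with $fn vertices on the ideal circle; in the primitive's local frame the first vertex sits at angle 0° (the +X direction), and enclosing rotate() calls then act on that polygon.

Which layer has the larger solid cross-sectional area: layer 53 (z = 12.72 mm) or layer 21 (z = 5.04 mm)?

layer 53 (z = 12.72 mm)

Layer 53 (z = 12.72): the r=7.5 cylinder gives a regular 32-gon of circumradius 7.5 (constant along its height) (area = (32/2)·7.500²·sin(360°/32) = 175.58 mm²); the cube at (12.5, -0.5) is present — its section is the full 14.5×20.5 rectangle (area 297.25 mm²); Taking the union: the 2 present regions are separate (no shared area or edge), so areas and boundary lengths simply add and each stays a separate island — area = 472.83 mm². So its area = 472.83 mm². Layer 21 (z = 5.04): the r=7.5 cylinder contributes a regular 32-gon of circumradius 7.5 (area = (32/2)·7.500²·sin(360°/32) = 175.58 mm²); the cube at (12.5, -0.5) is absent (z outside [5.5, 14.5]); Merging all regions: only the r=7.5 cylinder is present, so the union is just that shape — area = 175.58 mm². So its area = 175.58 mm². Layer 53 is larger (472.83 vs 175.58 mm²).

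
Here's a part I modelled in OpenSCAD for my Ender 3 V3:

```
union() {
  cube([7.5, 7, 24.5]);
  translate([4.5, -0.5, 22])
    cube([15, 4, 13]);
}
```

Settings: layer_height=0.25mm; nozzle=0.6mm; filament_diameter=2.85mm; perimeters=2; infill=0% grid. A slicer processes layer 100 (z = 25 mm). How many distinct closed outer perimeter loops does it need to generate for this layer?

At z = 25 mm: the cube does not reach this height (z outside [0, 24.5]); the cube at (4.5, -0.5) is present — its section is the full 15×4 rectangle; Taking the union: only the 15×4 cube at (4.5, -0.5) is present, so the union is just that shape — 1 connected region. The result has 1 disconnected region.

1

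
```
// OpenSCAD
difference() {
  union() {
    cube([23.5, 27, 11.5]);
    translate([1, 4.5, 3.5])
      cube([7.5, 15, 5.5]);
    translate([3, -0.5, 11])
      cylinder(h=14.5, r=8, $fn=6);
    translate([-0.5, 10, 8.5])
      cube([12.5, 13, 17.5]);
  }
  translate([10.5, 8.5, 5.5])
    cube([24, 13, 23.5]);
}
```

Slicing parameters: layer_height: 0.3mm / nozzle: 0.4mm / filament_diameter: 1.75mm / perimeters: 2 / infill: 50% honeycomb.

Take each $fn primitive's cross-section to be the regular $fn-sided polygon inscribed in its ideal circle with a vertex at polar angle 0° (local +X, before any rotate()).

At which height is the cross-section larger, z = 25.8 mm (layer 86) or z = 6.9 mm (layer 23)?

layer 23 (z = 6.9 mm)

Layer 86 (z = 25.8): the cube is absent (z outside [0, 11.5]); the cube at (1, 4.5) is not intersected at this z (z outside [3.5, 9]); the cylinder at (3, -0.5) does not reach this height (z outside [11, 25.5]); the 12.5×13 cube at (-0.5, 10) contributes its full rectangle (area 162.50 mm²); Taking the union: only the 12.5×13 cube at (-0.5, 10) is present, so the union is just that shape — area = 162.50 mm²; the cube at (10.5, 8.5) is present — its section is the full 24×13 rectangle (area 312.00 mm²); Subtracting the remaining from the first: starting from that combined region (162.50 mm²), the 24×13 cube at (10.5, 8.5) partially overlaps it — only the 17.25 mm² overlap (of its 312.00 mm²) is removed, clipping the outline — area = 145.25 mm². So its area = 145.25 mm². Layer 23 (z = 6.9): the cube is present — its section is the full 23.5×27 rectangle (area 634.50 mm²); the cube at (1, 4.5) is present — its section is the full 7.5×15 rectangle (area 112.50 mm²); the cylinder at (3, -0.5) is absent (z outside [11, 25.5]); the cube at (-0.5, 10) is absent (z outside [8.5, 26]); Combining (union): the 7.5×15 cube at (1, 4.5) lies entirely inside the 23.5×27 cube, so the union is just the 23.5×27 cube — area = 634.50 mm²; the cube at (10.5, 8.5) is present — its section is the full 24×13 rectangle (area 312.00 mm²); Taking the first minus the rest: starting from that combined region (634.50 mm²), the 24×13 cube at (10.5, 8.5) partially overlaps it — only the 169.00 mm² overlap (of its 312.00 mm²) is removed, clipping the outline — area = 465.50 mm². So its area = 465.50 mm². Layer 23 is larger (465.50 vs 145.25 mm²).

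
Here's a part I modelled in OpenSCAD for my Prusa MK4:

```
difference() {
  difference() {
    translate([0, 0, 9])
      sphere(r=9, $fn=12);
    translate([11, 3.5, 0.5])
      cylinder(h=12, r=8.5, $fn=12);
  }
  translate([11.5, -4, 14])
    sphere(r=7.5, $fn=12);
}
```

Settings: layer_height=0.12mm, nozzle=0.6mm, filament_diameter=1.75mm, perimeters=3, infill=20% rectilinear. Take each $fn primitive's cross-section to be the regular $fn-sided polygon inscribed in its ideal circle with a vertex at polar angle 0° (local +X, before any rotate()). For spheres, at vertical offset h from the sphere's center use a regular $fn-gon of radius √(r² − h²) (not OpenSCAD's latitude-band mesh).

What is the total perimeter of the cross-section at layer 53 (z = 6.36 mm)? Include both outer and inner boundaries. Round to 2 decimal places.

At z = 6.36 mm: the sphere: section is a regular 12-gon, circumradius = √(r²−h²) = √(9²−2.64²) = 8.604 (perimeter = 2·12·8.604·sin(180°/12) = 53.45 mm); the cylinder at (11, 3.5): section is a regular 12-gon, circumradius r=8.5 (perimeter = 2·12·8.500·sin(180°/12) = 52.80 mm); Subtracting the remaining from the first: starting from the r=9 sphere, the r=8.5 cylinder at (11, 3.5) partially overlaps it — only the 43.25 mm² overlap (of its 216.75 mm²) is removed, clipping the outline — boundary = 53.49 mm; the sphere at (11.5, -4) does not reach this height (|z−center|=7.640 > r=7.5); Taking the first minus the rest: none of the subtracted shapes is present at this height, so that combined region is unchanged — boundary = 53.49 mm. Overall, the cross-section is a single solid region. Total boundary length (outer) = 53.49 mm.

53.49 mm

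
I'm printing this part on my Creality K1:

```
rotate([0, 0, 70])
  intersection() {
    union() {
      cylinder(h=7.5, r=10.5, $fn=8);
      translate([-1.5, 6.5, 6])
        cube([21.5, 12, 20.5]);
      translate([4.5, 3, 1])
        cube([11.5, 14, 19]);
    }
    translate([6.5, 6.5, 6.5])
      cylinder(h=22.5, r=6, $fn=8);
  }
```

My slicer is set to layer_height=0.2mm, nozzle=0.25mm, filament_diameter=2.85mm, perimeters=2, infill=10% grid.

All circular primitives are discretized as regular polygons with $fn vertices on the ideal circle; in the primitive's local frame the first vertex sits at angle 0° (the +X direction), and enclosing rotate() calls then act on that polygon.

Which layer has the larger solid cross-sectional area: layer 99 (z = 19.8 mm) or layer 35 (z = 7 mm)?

Layer 99 (z = 19.8): the cylinder is not intersected at this z (z outside [0, 7.5]); the cube at (-1.5, 6.5) is present — its section is the full 21.5×12 rectangle (area 258.00 mm²); the 11.5×14 cube at (4.5, 3) contributes its full rectangle (area 161.00 mm²); Combining (union): the regions partially overlap — summed areas 419.00 mm² minus the doubly-counted overlap 120.75 mm² gives 298.25 mm² — area = 298.25 mm²; the r=6 cylinder at (6.5, 6.5) contributes a regular 8-gon of circumradius 6 (area = (8/2)·6.000²·sin(360°/8) = 101.82 mm²); Taking the intersection: the r=6 cylinder at (6.5, 6.5) partially overlaps the result so far; clipping to the common part keeps 76.37 mm² — area = 76.37 mm²; (rotated 70° about Z; rotation is an isometry so areas/perimeters/island counts are preserved). So its area = 76.37 mm². Layer 35 (z = 7): the r=10.5 cylinder gives a regular 8-gon of circumradius 10.5 (constant along its height) (area = (8/2)·10.500²·sin(360°/8) = 311.83 mm²); the 21.5×12 cube at (-1.5, 6.5) contributes its full rectangle (area 258.00 mm²); the 11.5×14 cube at (4.5, 3) contributes its full rectangle (area 161.00 mm²); Taking the union: the regions partially overlap — summed areas 730.83 mm² minus the doubly-counted overlap 158.86 mm² gives 571.98 mm² — area = 571.98 mm²; the r=6 cylinder at (6.5, 6.5) gives a regular 8-gon of circumradius 6 (constant along its height) (area = (8/2)·6.000²·sin(360°/8) = 101.82 mm²); Taking the intersection: the r=6 cylinder at (6.5, 6.5) partially overlaps that combined region; clipping to the common part keeps 100.48 mm² — area = 100.48 mm²; (rotated 70° about Z; rotation is an isometry so areas/perimeters/island counts are preserved). So its area = 100.48 mm². Layer 35 is larger (100.48 vs 76.37 mm²).

layer 35 (z = 7 mm)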